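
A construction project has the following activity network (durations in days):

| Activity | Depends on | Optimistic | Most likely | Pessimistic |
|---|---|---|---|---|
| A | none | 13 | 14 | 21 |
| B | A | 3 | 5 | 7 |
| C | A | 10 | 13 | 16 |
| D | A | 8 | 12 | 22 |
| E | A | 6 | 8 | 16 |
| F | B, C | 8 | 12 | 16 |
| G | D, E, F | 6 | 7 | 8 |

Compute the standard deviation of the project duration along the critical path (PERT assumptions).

2.16 days

te_A = (13 + 4·14 + 21)/6 = 90/6 = 15; σ²_A = ((21−13)/6)² = 1.778
te_B = (3 + 4·5 + 7)/6 = 30/6 = 5; σ²_B = ((7−3)/6)² = 0.444
te_C = (10 + 4·13 + 16)/6 = 78/6 = 13; σ²_C = ((16−10)/6)² = 1.000
te_D = (8 + 4·12 + 22)/6 = 78/6 = 13; σ²_D = ((22−8)/6)² = 5.444
te_E = (6 + 4·8 + 16)/6 = 54/6 = 9; σ²_E = ((16−6)/6)² = 2.778
te_F = (8 + 4·12 + 16)/6 = 72/6 = 12; σ²_F = ((16−8)/6)² = 1.778
te_G = (6 + 4·7 + 8)/6 = 42/6 = 7; σ²_G = ((8−6)/6)² = 0.111

Forward pass:
ES_A = 0; EF_A = 15
ES_B = 15; EF_B = 15+5 = 20
ES_C = 15; EF_C = 15+13 = 28
ES_D = 15; EF_D = 15+13 = 28
ES_E = 15; EF_E = 15+9 = 24
ES_F = max(EF_B=20, EF_C=28) = 28; EF_F = 28+12 = 40
ES_G = max(EF_D=28, EF_E=24, EF_F=40) = 40; EF_G = 40+7 = 47
Expected project duration μ = 47 days. Critical path: A → C → F → G.

Variance along critical path = 1.778 + 1.000 + 1.778 + 0.111 = 4.667
σ = √4.667 = 2.160 days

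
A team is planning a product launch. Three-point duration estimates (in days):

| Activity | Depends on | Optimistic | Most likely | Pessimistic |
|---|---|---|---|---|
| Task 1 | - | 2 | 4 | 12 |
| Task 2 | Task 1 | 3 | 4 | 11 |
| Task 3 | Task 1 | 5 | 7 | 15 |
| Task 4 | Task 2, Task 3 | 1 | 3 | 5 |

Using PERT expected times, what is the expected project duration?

16 days

te_Task 1 = (2 + 4·4 + 12)/6 = 30/6 = 5
te_Task 2 = (3 + 4·4 + 11)/6 = 30/6 = 5
te_Task 3 = (5 + 4·7 + 15)/6 = 48/6 = 8
te_Task 4 = (1 + 4·3 + 5)/6 = 18/6 = 3

Forward pass:
ES_Task 1 = 0; EF_Task 1 = 5
ES_Task 2 = 5; EF_Task 2 = 5+5 = 10
ES_Task 3 = 5; EF_Task 3 = 5+8 = 13
ES_Task 4 = max(EF_Task 2=10, EF_Task 3=13) = 13; EF_Task 4 = 13+3 = 16
Expected project duration μ = 16 days. Critical path: Task 1 → Task 3 → Task 4.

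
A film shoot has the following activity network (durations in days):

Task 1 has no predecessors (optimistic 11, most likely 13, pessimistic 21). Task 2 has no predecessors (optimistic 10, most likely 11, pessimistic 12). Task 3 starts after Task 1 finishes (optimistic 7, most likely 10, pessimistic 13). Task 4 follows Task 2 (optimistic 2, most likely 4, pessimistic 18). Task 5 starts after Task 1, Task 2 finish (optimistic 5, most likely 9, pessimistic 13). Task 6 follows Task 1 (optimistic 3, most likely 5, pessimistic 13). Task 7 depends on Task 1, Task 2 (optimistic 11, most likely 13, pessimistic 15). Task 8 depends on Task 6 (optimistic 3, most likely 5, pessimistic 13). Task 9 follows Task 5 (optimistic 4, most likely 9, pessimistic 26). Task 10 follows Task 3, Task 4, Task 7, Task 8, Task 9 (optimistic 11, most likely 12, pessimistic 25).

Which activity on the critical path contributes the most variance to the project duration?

Task 9

te_Task 1 = (11 + 4·13 + 21)/6 = 84/6 = 14; σ²_Task 1 = ((21−11)/6)² = 2.778
te_Task 2 = (10 + 4·11 + 12)/6 = 66/6 = 11; σ²_Task 2 = ((12−10)/6)² = 0.111
te_Task 3 = (7 + 4·10 + 13)/6 = 60/6 = 10; σ²_Task 3 = ((13−7)/6)² = 1.000
te_Task 4 = (2 + 4·4 + 18)/6 = 36/6 = 6; σ²_Task 4 = ((18−2)/6)² = 7.111
te_Task 5 = (5 + 4·9 + 13)/6 = 54/6 = 9; σ²_Task 5 = ((13−5)/6)² = 1.778
te_Task 6 = (3 + 4·5 + 13)/6 = 36/6 = 6; σ²_Task 6 = ((13−3)/6)² = 2.778
te_Task 7 = (11 + 4·13 + 15)/6 = 78/6 = 13; σ²_Task 7 = ((15−11)/6)² = 0.444
te_Task 8 = (3 + 4·5 + 13)/6 = 36/6 = 6; σ²_Task 8 = ((13−3)/6)² = 2.778
te_Task 9 = (4 + 4·9 + 26)/6 = 66/6 = 11; σ²_Task 9 = ((26−4)/6)² = 13.444
te_Task 10 = (11 + 4·12 + 25)/6 = 84/6 = 14; σ²_Task 10 = ((25−11)/6)² = 5.444

Forward pass:
ES_Task 1 = 0; EF_Task 1 = 14
ES_Task 2 = 0; EF_Task 2 = 11
ES_Task 3 = 14; EF_Task 3 = 14+10 = 24
ES_Task 4 = 11; EF_Task 4 = 11+6 = 17
ES_Task 5 = max(EF_Task 1=14, EF_Task 2=11) = 14; EF_Task 5 = 14+9 = 23
ES_Task 6 = 14; EF_Task 6 = 14+6 = 20
ES_Task 7 = max(EF_Task 1=14, EF_Task 2=11) = 14; EF_Task 7 = 14+13 = 27
ES_Task 8 = 20; EF_Task 8 = 20+6 = 26
ES_Task 9 = 23; EF_Task 9 = 23+11 = 34
ES_Task 10 = max(EF_Task 3=24, EF_Task 4=17, EF_Task 7=27, EF_Task 8=26, EF_Task 9=34) = 34; EF_Task 10 = 34+14 = 48
Expected project duration μ = 48 days. Critical path: Task 1 → Task 5 → Task 9 → Task 10.

Variances on critical path: σ²_Task 1=2.778, σ²_Task 5=1.778, σ²_Task 9=13.444, σ²_Task 10=5.444.
Largest is σ²_Task 9 = 13.444.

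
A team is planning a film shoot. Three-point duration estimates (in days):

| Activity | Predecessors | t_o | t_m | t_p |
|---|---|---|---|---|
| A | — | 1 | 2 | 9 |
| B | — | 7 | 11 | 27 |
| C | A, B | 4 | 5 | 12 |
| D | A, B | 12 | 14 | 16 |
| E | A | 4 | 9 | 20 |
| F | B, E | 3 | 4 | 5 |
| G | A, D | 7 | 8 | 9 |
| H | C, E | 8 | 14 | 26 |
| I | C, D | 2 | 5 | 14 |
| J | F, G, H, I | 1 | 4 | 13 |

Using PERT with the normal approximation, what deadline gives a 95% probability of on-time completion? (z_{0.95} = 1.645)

46.5 days

te_A = (1 + 4·2 + 9)/6 = 18/6 = 3; σ²_A = ((9−1)/6)² = 1.778
te_B = (7 + 4·11 + 27)/6 = 78/6 = 13; σ²_B = ((27−7)/6)² = 11.111
te_C = (4 + 4·5 + 12)/6 = 36/6 = 6; σ²_C = ((12−4)/6)² = 1.778
te_D = (12 + 4·14 + 16)/6 = 84/6 = 14; σ²_D = ((16−12)/6)² = 0.444
te_E = (4 + 4·9 + 20)/6 = 60/6 = 10; σ²_E = ((20−4)/6)² = 7.111
te_F = (3 + 4·4 + 5)/6 = 24/6 = 4; σ²_F = ((5−3)/6)² = 0.111
te_G = (7 + 4·8 + 9)/6 = 48/6 = 8; σ²_G = ((9−7)/6)² = 0.111
te_H = (8 + 4·14 + 26)/6 = 90/6 = 15; σ²_H = ((26−8)/6)² = 9.000
te_I = (2 + 4·5 + 14)/6 = 36/6 = 6; σ²_I = ((14−2)/6)² = 4.000
te_J = (1 + 4·4 + 13)/6 = 30/6 = 5; σ²_J = ((13−1)/6)² = 4.000

Forward pass:
ES_A = 0; EF_A = 3
ES_B = 0; EF_B = 13
ES_C = max(EF_A=3, EF_B=13) = 13; EF_C = 13+6 = 19
ES_D = max(EF_A=3, EF_B=13) = 13; EF_D = 13+14 = 27
ES_E = 3; EF_E = 3+10 = 13
ES_F = max(EF_B=13, EF_E=13) = 13; EF_F = 13+4 = 17
ES_G = max(EF_A=3, EF_D=27) = 27; EF_G = 27+8 = 35
ES_H = max(EF_C=19, EF_E=13) = 19; EF_H = 19+15 = 34
ES_I = max(EF_C=19, EF_D=27) = 27; EF_I = 27+6 = 33
ES_J = max(EF_F=17, EF_G=35, EF_H=34, EF_I=33) = 35; EF_J = 35+5 = 40
Expected project duration μ = 40 days. Critical path: B → D → G → J.

Variance along critical path = 11.111 + 0.444 + 0.111 + 4.000 = 15.667; σ = 3.958 days.
D = μ + z·σ = 40 + 1.645·3.958 = 46.5 days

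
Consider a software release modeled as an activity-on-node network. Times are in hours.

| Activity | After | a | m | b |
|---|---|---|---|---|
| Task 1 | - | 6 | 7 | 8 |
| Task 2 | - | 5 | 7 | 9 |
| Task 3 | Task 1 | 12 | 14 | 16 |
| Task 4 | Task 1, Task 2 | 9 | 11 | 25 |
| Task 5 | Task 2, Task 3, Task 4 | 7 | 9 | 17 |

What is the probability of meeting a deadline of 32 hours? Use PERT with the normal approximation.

te_Task 1 = (6 + 4·7 + 8)/6 = 42/6 = 7; σ²_Task 1 = ((8−6)/6)² = 0.111
te_Task 2 = (5 + 4·7 + 9)/6 = 42/6 = 7; σ²_Task 2 = ((9−5)/6)² = 0.444
te_Task 3 = (12 + 4·14 + 16)/6 = 84/6 = 14; σ²_Task 3 = ((16−12)/6)² = 0.444
te_Task 4 = (9 + 4·11 + 25)/6 = 78/6 = 13; σ²_Task 4 = ((25−9)/6)² = 7.111
te_Task 5 = (7 + 4·9 + 17)/6 = 60/6 = 10; σ²_Task 5 = ((17−7)/6)² = 2.778

Forward pass:
ES_Task 1 = 0; EF_Task 1 = 7
ES_Task 2 = 0; EF_Task 2 = 7
ES_Task 3 = 7; EF_Task 3 = 7+14 = 21
ES_Task 4 = max(EF_Task 1=7, EF_Task 2=7) = 7; EF_Task 4 = 7+13 = 20
ES_Task 5 = max(EF_Task 2=7, EF_Task 3=21, EF_Task 4=20) = 21; EF_Task 5 = 21+10 = 31
Expected project duration μ = 31 hours. Critical path: Task 1 → Task 3 → Task 5.

Variance along critical path = 0.111 + 0.444 + 2.778 = 3.333; σ = √3.333 = 1.826 hours.
Z = (32 − 31) / 1.826 = 0.548
P(T ≤ 32) = Φ(0.548) ≈ 0.708

0.708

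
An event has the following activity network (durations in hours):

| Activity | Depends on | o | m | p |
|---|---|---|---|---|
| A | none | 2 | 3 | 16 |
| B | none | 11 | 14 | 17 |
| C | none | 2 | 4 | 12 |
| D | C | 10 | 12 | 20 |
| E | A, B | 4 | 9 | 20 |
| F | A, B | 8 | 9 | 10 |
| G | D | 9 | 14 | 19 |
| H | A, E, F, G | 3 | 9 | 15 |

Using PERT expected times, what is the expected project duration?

41 hours

te_A = (2 + 4·3 + 16)/6 = 30/6 = 5
te_B = (11 + 4·14 + 17)/6 = 84/6 = 14
te_C = (2 + 4·4 + 12)/6 = 30/6 = 5
te_D = (10 + 4·12 + 20)/6 = 78/6 = 13
te_E = (4 + 4·9 + 20)/6 = 60/6 = 10
te_F = (8 + 4·9 + 10)/6 = 54/6 = 9
te_G = (9 + 4·14 + 19)/6 = 84/6 = 14
te_H = (3 + 4·9 + 15)/6 = 54/6 = 9

Forward pass:
ES_A = 0; EF_A = 5
ES_B = 0; EF_B = 14
ES_C = 0; EF_C = 5
ES_D = 5; EF_D = 5+13 = 18
ES_E = max(EF_A=5, EF_B=14) = 14; EF_E = 14+10 = 24
ES_F = max(EF_A=5, EF_B=14) = 14; EF_F = 14+9 = 23
ES_G = 18; EF_G = 18+14 = 32
ES_H = max(EF_A=5, EF_E=24, EF_F=23, EF_G=32) = 32; EF_H = 32+9 = 41
Expected project duration μ = 41 hours. Critical path: C → D → G → H.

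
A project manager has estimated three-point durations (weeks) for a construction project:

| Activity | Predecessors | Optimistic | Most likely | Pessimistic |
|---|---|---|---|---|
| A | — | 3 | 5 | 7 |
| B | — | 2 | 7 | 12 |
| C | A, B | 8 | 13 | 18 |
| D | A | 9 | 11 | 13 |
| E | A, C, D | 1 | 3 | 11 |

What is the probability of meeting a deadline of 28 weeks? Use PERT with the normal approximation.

0.917

te_A = (3 + 4·5 + 7)/6 = 30/6 = 5; σ²_A = ((7−3)/6)² = 0.444
te_B = (2 + 4·7 + 12)/6 = 42/6 = 7; σ²_B = ((12−2)/6)² = 2.778
te_C = (8 + 4·13 + 18)/6 = 78/6 = 13; σ²_C = ((18−8)/6)² = 2.778
te_D = (9 + 4·11 + 13)/6 = 66/6 = 11; σ²_D = ((13−9)/6)² = 0.444
te_E = (1 + 4·3 + 11)/6 = 24/6 = 4; σ²_E = ((11−1)/6)² = 2.778

Forward pass:
ES_A = 0; EF_A = 5
ES_B = 0; EF_B = 7
ES_C = max(EF_A=5, EF_B=7) = 7; EF_C = 7+13 = 20
ES_D = 5; EF_D = 5+11 = 16
ES_E = max(EF_A=5, EF_C=20, EF_D=16) = 20; EF_E = 20+4 = 24
Expected project duration μ = 24 weeks. Critical path: B → C → E.

Variance along critical path = 2.778 + 2.778 + 2.778 = 8.333; σ = √8.333 = 2.887 weeks.
Z = (28 − 24) / 2.887 = 1.386
P(T ≤ 28) = Φ(1.386) ≈ 0.917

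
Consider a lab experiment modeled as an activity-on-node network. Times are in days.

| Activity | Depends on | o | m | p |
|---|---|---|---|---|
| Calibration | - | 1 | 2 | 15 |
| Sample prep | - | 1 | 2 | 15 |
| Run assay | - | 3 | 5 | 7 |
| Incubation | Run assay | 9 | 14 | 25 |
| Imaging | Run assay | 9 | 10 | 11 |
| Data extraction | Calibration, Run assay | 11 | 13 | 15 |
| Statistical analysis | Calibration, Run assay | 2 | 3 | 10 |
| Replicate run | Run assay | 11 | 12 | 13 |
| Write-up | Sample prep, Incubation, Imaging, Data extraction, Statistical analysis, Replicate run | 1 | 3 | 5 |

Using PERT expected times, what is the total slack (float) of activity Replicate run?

te_Calibration = (1 + 4·2 + 15)/6 = 24/6 = 4
te_Sample prep = (1 + 4·2 + 15)/6 = 24/6 = 4
te_Run assay = (3 + 4·5 + 7)/6 = 30/6 = 5
te_Incubation = (9 + 4·14 + 25)/6 = 90/6 = 15
te_Imaging = (9 + 4·10 + 11)/6 = 60/6 = 10
te_Data extraction = (11 + 4·13 + 15)/6 = 78/6 = 13
te_Statistical analysis = (2 + 4·3 + 10)/6 = 24/6 = 4
te_Replicate run = (11 + 4·12 + 13)/6 = 72/6 = 12
te_Write-up = (1 + 4·3 + 5)/6 = 18/6 = 3

Forward pass:
ES_Calibration = 0; EF_Calibration = 4
ES_Sample prep = 0; EF_Sample prep = 4
ES_Run assay = 0; EF_Run assay = 5
ES_Incubation = 5; EF_Incubation = 5+15 = 20
ES_Imaging = 5; EF_Imaging = 5+10 = 15
ES_Data extraction = max(EF_Calibration=4, EF_Run assay=5) = 5; EF_Data extraction = 5+13 = 18
ES_Statistical analysis = max(EF_Calibration=4, EF_Run assay=5) = 5; EF_Statistical analysis = 5+4 = 9
ES_Replicate run = 5; EF_Replicate run = 5+12 = 17
ES_Write-up = max(EF_Sample prep=4, EF_Incubation=20, EF_Imaging=15, EF_Data extraction=18, EF_Statistical analysis=9, EF_Replicate run=17) = 20; EF_Write-up = 20+3 = 23
Expected project duration μ = 23 days. Critical path: Run assay → Incubation → Write-up.

Backward pass:
LF_Write-up = 23; LS_Write-up = 23−3 = 20
LF_Replicate run = LS_Write-up = 20; LS_Replicate run = 20−12 = 8
LF_Statistical analysis = LS_Write-up = 20; LS_Statistical analysis = 20−4 = 16
LF_Data extraction = LS_Write-up = 20; LS_Data extraction = 20−13 = 7
LF_Imaging = LS_Write-up = 20; LS_Imaging = 20−10 = 10
LF_Incubation = LS_Write-up = 20; LS_Incubation = 20−15 = 5
LF_Run assay = min(LS_Incubation=5, LS_Imaging=10, LS_Data extraction=7, LS_Statistical analysis=16, LS_Replicate run=8) = 5; LS_Run assay = 5−5 = 0
LF_Sample prep = LS_Write-up = 20; LS_Sample prep = 20−4 = 16
LF_Calibration = min(LS_Data extraction=7, LS_Statistical analysis=16) = 7; LS_Calibration = 7−4 = 3
Slack_Replicate run = LS_Replicate run − ES_Replicate run = 8 − 5 = 3

3 days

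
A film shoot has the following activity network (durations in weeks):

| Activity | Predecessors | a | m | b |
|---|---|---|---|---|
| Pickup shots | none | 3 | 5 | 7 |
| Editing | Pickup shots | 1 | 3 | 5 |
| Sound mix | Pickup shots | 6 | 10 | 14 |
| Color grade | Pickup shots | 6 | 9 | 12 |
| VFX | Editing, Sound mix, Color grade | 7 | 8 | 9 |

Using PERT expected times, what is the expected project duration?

te_Pickup shots = (3 + 4·5 + 7)/6 = 30/6 = 5
te_Editing = (1 + 4·3 + 5)/6 = 18/6 = 3
te_Sound mix = (6 + 4·10 + 14)/6 = 60/6 = 10
te_Color grade = (6 + 4·9 + 12)/6 = 54/6 = 9
te_VFX = (7 + 4·8 + 9)/6 = 48/6 = 8

Forward pass:
ES_Pickup shots = 0; EF_Pickup shots = 5
ES_Editing = 5; EF_Editing = 5+3 = 8
ES_Sound mix = 5; EF_Sound mix = 5+10 = 15
ES_Color grade = 5; EF_Color grade = 5+9 = 14
ES_VFX = max(EF_Editing=8, EF_Sound mix=15, EF_Color grade=14) = 15; EF_VFX = 15+8 = 23
Expected project duration μ = 23 weeks. Critical path: Pickup shots → Sound mix → VFX.

23 weeks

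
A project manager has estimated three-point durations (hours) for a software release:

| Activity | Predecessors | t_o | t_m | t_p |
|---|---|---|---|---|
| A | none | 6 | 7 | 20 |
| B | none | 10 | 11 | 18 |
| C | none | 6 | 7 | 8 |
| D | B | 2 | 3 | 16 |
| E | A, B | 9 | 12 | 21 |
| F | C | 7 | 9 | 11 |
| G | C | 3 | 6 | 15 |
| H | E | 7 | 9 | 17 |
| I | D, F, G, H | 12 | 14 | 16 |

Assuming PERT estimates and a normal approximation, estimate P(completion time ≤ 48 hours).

0.369

te_A = (6 + 4·7 + 20)/6 = 54/6 = 9; σ²_A = ((20−6)/6)² = 5.444
te_B = (10 + 4·11 + 18)/6 = 72/6 = 12; σ²_B = ((18−10)/6)² = 1.778
te_C = (6 + 4·7 + 8)/6 = 42/6 = 7; σ²_C = ((8−6)/6)² = 0.111
te_D = (2 + 4·3 + 16)/6 = 30/6 = 5; σ²_D = ((16−2)/6)² = 5.444
te_E = (9 + 4·12 + 21)/6 = 78/6 = 13; σ²_E = ((21−9)/6)² = 4.000
te_F = (7 + 4·9 + 11)/6 = 54/6 = 9; σ²_F = ((11−7)/6)² = 0.444
te_G = (3 + 4·6 + 15)/6 = 42/6 = 7; σ²_G = ((15−3)/6)² = 4.000
te_H = (7 + 4·9 + 17)/6 = 60/6 = 10; σ²_H = ((17−7)/6)² = 2.778
te_I = (12 + 4·14 + 16)/6 = 84/6 = 14; σ²_I = ((16−12)/6)² = 0.444

Forward pass:
ES_A = 0; EF_A = 9
ES_B = 0; EF_B = 12
ES_C = 0; EF_C = 7
ES_D = 12; EF_D = 12+5 = 17
ES_E = max(EF_A=9, EF_B=12) = 12; EF_E = 12+13 = 25
ES_F = 7; EF_F = 7+9 = 16
ES_G = 7; EF_G = 7+7 = 14
ES_H = 25; EF_H = 25+10 = 35
ES_I = max(EF_D=17, EF_F=16, EF_G=14, EF_H=35) = 35; EF_I = 35+14 = 49
Expected project duration μ = 49 hours. Critical path: B → E → H → I.

Variance along critical path = 1.778 + 4.000 + 2.778 + 0.444 = 9.000; σ = √9.000 = 3.000 hours.
Z = (48 − 49) / 3.000 = -0.333
P(T ≤ 48) = Φ(-0.333) ≈ 0.369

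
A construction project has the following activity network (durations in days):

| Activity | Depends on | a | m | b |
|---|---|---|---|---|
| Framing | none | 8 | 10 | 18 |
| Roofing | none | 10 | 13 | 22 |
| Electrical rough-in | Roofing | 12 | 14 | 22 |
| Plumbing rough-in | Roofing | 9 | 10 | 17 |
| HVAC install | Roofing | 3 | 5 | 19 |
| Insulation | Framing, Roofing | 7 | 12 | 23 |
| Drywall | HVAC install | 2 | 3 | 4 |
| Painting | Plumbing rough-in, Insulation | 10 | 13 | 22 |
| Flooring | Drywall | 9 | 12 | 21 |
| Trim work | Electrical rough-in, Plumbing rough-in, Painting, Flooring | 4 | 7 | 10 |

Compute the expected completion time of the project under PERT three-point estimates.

48 days

te_Framing = (8 + 4·10 + 18)/6 = 66/6 = 11
te_Roofing = (10 + 4·13 + 22)/6 = 84/6 = 14
te_Electrical rough-in = (12 + 4·14 + 22)/6 = 90/6 = 15
te_Plumbing rough-in = (9 + 4·10 + 17)/6 = 66/6 = 11
te_HVAC install = (3 + 4·5 + 19)/6 = 42/6 = 7
te_Insulation = (7 + 4·12 + 23)/6 = 78/6 = 13
te_Drywall = (2 + 4·3 + 4)/6 = 18/6 = 3
te_Painting = (10 + 4·13 + 22)/6 = 84/6 = 14
te_Flooring = (9 + 4·12 + 21)/6 = 78/6 = 13
te_Trim work = (4 + 4·7 + 10)/6 = 42/6 = 7

Forward pass:
ES_Framing = 0; EF_Framing = 11
ES_Roofing = 0; EF_Roofing = 14
ES_Electrical rough-in = 14; EF_Electrical rough-in = 14+15 = 29
ES_Plumbing rough-in = 14; EF_Plumbing rough-in = 14+11 = 25
ES_HVAC install = 14; EF_HVAC install = 14+7 = 21
ES_Insulation = max(EF_Framing=11, EF_Roofing=14) = 14; EF_Insulation = 14+13 = 27
ES_Drywall = 21; EF_Drywall = 21+3 = 24
ES_Painting = max(EF_Plumbing rough-in=25, EF_Insulation=27) = 27; EF_Painting = 27+14 = 41
ES_Flooring = 24; EF_Flooring = 24+13 = 37
ES_Trim work = max(EF_Electrical rough-in=29, EF_Plumbing rough-in=25, EF_Painting=41, EF_Flooring=37) = 41; EF_Trim work = 41+7 = 48
Expected project duration μ = 48 days. Critical path: Roofing → Insulation → Painting → Trim work.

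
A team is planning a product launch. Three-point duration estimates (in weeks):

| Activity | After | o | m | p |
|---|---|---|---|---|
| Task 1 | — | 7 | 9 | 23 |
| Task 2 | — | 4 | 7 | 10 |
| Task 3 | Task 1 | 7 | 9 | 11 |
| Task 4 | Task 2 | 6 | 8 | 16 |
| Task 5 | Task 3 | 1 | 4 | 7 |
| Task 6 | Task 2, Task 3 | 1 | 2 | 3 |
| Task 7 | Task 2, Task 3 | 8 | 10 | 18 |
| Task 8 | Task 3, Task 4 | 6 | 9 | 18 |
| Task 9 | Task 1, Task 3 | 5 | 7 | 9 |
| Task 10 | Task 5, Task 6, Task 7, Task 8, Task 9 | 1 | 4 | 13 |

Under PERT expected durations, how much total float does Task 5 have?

7 weeks

te_Task 1 = (7 + 4·9 + 23)/6 = 66/6 = 11
te_Task 2 = (4 + 4·7 + 10)/6 = 42/6 = 7
te_Task 3 = (7 + 4·9 + 11)/6 = 54/6 = 9
te_Task 4 = (6 + 4·8 + 16)/6 = 54/6 = 9
te_Task 5 = (1 + 4·4 + 7)/6 = 24/6 = 4
te_Task 6 = (1 + 4·2 + 3)/6 = 12/6 = 2
te_Task 7 = (8 + 4·10 + 18)/6 = 66/6 = 11
te_Task 8 = (6 + 4·9 + 18)/6 = 60/6 = 10
te_Task 9 = (5 + 4·7 + 9)/6 = 42/6 = 7
te_Task 10 = (1 + 4·4 + 13)/6 = 30/6 = 5

Forward pass:
ES_Task 1 = 0; EF_Task 1 = 11
ES_Task 2 = 0; EF_Task 2 = 7
ES_Task 3 = 11; EF_Task 3 = 11+9 = 20
ES_Task 4 = 7; EF_Task 4 = 7+9 = 16
ES_Task 5 = 20; EF_Task 5 = 20+4 = 24
ES_Task 6 = max(EF_Task 2=7, EF_Task 3=20) = 20; EF_Task 6 = 20+2 = 22
ES_Task 7 = max(EF_Task 2=7, EF_Task 3=20) = 20; EF_Task 7 = 20+11 = 31
ES_Task 8 = max(EF_Task 3=20, EF_Task 4=16) = 20; EF_Task 8 = 20+10 = 30
ES_Task 9 = max(EF_Task 1=11, EF_Task 3=20) = 20; EF_Task 9 = 20+7 = 27
ES_Task 10 = max(EF_Task 5=24, EF_Task 6=22, EF_Task 7=31, EF_Task 8=30, EF_Task 9=27) = 31; EF_Task 10 = 31+5 = 36
Expected project duration μ = 36 weeks. Critical path: Task 1 → Task 3 → Task 7 → Task 10.

Backward pass:
LF_Task 10 = 36; LS_Task 10 = 36−5 = 31
LF_Task 9 = LS_Task 10 = 31; LS_Task 9 = 31−7 = 24
LF_Task 8 = LS_Task 10 = 31; LS_Task 8 = 31−10 = 21
LF_Task 7 = LS_Task 10 = 31; LS_Task 7 = 31−11 = 20
LF_Task 6 = LS_Task 10 = 31; LS_Task 6 = 31−2 = 29
LF_Task 5 = LS_Task 10 = 31; LS_Task 5 = 31−4 = 27
LF_Task 4 = LS_Task 8 = 21; LS_Task 4 = 21−9 = 12
LF_Task 3 = min(LS_Task 5=27, LS_Task 6=29, LS_Task 7=20, LS_Task 8=21, LS_Task 9=24) = 20; LS_Task 3 = 20−9 = 11
LF_Task 2 = min(LS_Task 4=12, LS_Task 6=29, LS_Task 7=20) = 12; LS_Task 2 = 12−7 = 5
LF_Task 1 = min(LS_Task 3=11, LS_Task 9=24) = 11; LS_Task 1 = 11−11 = 0
Slack_Task 5 = LS_Task 5 − ES_Task 5 = 27 − 20 = 7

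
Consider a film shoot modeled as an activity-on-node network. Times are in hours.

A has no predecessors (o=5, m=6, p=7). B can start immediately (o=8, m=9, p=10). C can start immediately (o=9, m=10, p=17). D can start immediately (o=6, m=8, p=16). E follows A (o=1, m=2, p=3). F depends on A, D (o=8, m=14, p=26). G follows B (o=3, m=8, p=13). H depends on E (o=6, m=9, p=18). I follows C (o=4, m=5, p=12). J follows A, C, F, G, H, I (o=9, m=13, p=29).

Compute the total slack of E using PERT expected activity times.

6 hours

te_A = (5 + 4·6 + 7)/6 = 36/6 = 6
te_B = (8 + 4·9 + 10)/6 = 54/6 = 9
te_C = (9 + 4·10 + 17)/6 = 66/6 = 11
te_D = (6 + 4·8 + 16)/6 = 54/6 = 9
te_E = (1 + 4·2 + 3)/6 = 12/6 = 2
te_F = (8 + 4·14 + 26)/6 = 90/6 = 15
te_G = (3 + 4·8 + 13)/6 = 48/6 = 8
te_H = (6 + 4·9 + 18)/6 = 60/6 = 10
te_I = (4 + 4·5 + 12)/6 = 36/6 = 6
te_J = (9 + 4·13 + 29)/6 = 90/6 = 15

Forward pass:
ES_A = 0; EF_A = 6
ES_B = 0; EF_B = 9
ES_C = 0; EF_C = 11
ES_D = 0; EF_D = 9
ES_E = 6; EF_E = 6+2 = 8
ES_F = max(EF_A=6, EF_D=9) = 9; EF_F = 9+15 = 24
ES_G = 9; EF_G = 9+8 = 17
ES_H = 8; EF_H = 8+10 = 18
ES_I = 11; EF_I = 11+6 = 17
ES_J = max(EF_A=6, EF_C=11, EF_F=24, EF_G=17, EF_H=18, EF_I=17) = 24; EF_J = 24+15 = 39
Expected project duration μ = 39 hours. Critical path: D → F → J.

Backward pass:
LF_J = 39; LS_J = 39−15 = 24
LF_I = LS_J = 24; LS_I = 24−6 = 18
LF_H = LS_J = 24; LS_H = 24−10 = 14
LF_G = LS_J = 24; LS_G = 24−8 = 16
LF_F = LS_J = 24; LS_F = 24−15 = 9
LF_E = LS_H = 14; LS_E = 14−2 = 12
LF_D = LS_F = 9; LS_D = 9−9 = 0
LF_C = min(LS_I=18, LS_J=24) = 18; LS_C = 18−11 = 7
LF_B = LS_G = 16; LS_B = 16−9 = 7
LF_A = min(LS_E=12, LS_F=9, LS_J=24) = 9; LS_A = 9−6 = 3
Slack_E = LS_E − ES_E = 12 − 6 = 6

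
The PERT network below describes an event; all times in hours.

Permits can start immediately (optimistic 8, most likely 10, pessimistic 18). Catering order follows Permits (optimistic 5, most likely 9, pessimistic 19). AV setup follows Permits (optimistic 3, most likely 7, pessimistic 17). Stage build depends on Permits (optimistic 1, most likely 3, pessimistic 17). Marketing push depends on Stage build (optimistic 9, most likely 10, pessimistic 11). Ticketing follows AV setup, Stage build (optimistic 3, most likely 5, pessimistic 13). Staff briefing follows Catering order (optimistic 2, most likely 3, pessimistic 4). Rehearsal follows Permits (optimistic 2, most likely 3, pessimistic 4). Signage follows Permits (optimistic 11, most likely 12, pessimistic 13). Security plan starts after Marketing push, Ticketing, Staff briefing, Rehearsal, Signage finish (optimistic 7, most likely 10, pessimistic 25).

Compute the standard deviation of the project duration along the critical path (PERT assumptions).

4.36 hours

te_Permits = (8 + 4·10 + 18)/6 = 66/6 = 11; σ²_Permits = ((18−8)/6)² = 2.778
te_Catering order = (5 + 4·9 + 19)/6 = 60/6 = 10; σ²_Catering order = ((19−5)/6)² = 5.444
te_AV setup = (3 + 4·7 + 17)/6 = 48/6 = 8; σ²_AV setup = ((17−3)/6)² = 5.444
te_Stage build = (1 + 4·3 + 17)/6 = 30/6 = 5; σ²_Stage build = ((17−1)/6)² = 7.111
te_Marketing push = (9 + 4·10 + 11)/6 = 60/6 = 10; σ²_Marketing push = ((11−9)/6)² = 0.111
te_Ticketing = (3 + 4·5 + 13)/6 = 36/6 = 6; σ²_Ticketing = ((13−3)/6)² = 2.778
te_Staff briefing = (2 + 4·3 + 4)/6 = 18/6 = 3; σ²_Staff briefing = ((4−2)/6)² = 0.111
te_Rehearsal = (2 + 4·3 + 4)/6 = 18/6 = 3; σ²_Rehearsal = ((4−2)/6)² = 0.111
te_Signage = (11 + 4·12 + 13)/6 = 72/6 = 12; σ²_Signage = ((13−11)/6)² = 0.111
te_Security plan = (7 + 4·10 + 25)/6 = 72/6 = 12; σ²_Security plan = ((25−7)/6)² = 9.000

Forward pass:
ES_Permits = 0; EF_Permits = 11
ES_Catering order = 11; EF_Catering order = 11+10 = 21
ES_AV setup = 11; EF_AV setup = 11+8 = 19
ES_Stage build = 11; EF_Stage build = 11+5 = 16
ES_Marketing push = 16; EF_Marketing push = 16+10 = 26
ES_Ticketing = max(EF_AV setup=19, EF_Stage build=16) = 19; EF_Ticketing = 19+6 = 25
ES_Staff briefing = 21; EF_Staff briefing = 21+3 = 24
ES_Rehearsal = 11; EF_Rehearsal = 11+3 = 14
ES_Signage = 11; EF_Signage = 11+12 = 23
ES_Security plan = max(EF_Marketing push=26, EF_Ticketing=25, EF_Staff briefing=24, EF_Rehearsal=14, EF_Signage=23) = 26; EF_Security plan = 26+12 = 38
Expected project duration μ = 38 hours. Critical path: Permits → Stage build → Marketing push → Security plan.

Variance along critical path = 2.778 + 7.111 + 0.111 + 9.000 = 19.000
σ = √19.000 = 4.359 hours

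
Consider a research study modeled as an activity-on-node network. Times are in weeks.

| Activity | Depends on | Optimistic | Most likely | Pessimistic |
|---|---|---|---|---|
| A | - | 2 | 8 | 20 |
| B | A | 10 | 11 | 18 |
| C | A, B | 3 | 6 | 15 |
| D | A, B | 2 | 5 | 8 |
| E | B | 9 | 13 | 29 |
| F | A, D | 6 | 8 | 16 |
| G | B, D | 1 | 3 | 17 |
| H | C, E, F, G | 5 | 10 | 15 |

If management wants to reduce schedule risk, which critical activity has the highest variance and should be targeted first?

te_A = (2 + 4·8 + 20)/6 = 54/6 = 9; σ²_A = ((20−2)/6)² = 9.000
te_B = (10 + 4·11 + 18)/6 = 72/6 = 12; σ²_B = ((18−10)/6)² = 1.778
te_C = (3 + 4·6 + 15)/6 = 42/6 = 7; σ²_C = ((15−3)/6)² = 4.000
te_D = (2 + 4·5 + 8)/6 = 30/6 = 5; σ²_D = ((8−2)/6)² = 1.000
te_E = (9 + 4·13 + 29)/6 = 90/6 = 15; σ²_E = ((29−9)/6)² = 11.111
te_F = (6 + 4·8 + 16)/6 = 54/6 = 9; σ²_F = ((16−6)/6)² = 2.778
te_G = (1 + 4·3 + 17)/6 = 30/6 = 5; σ²_G = ((17−1)/6)² = 7.111
te_H = (5 + 4·10 + 15)/6 = 60/6 = 10; σ²_H = ((15−5)/6)² = 2.778

Forward pass:
ES_A = 0; EF_A = 9
ES_B = 9; EF_B = 9+12 = 21
ES_C = max(EF_A=9, EF_B=21) = 21; EF_C = 21+7 = 28
ES_D = max(EF_A=9, EF_B=21) = 21; EF_D = 21+5 = 26
ES_E = 21; EF_E = 21+15 = 36
ES_F = max(EF_A=9, EF_D=26) = 26; EF_F = 26+9 = 35
ES_G = max(EF_B=21, EF_D=26) = 26; EF_G = 26+5 = 31
ES_H = max(EF_C=28, EF_E=36, EF_F=35, EF_G=31) = 36; EF_H = 36+10 = 46
Expected project duration μ = 46 weeks. Critical path: A → B → E → H.

Variances on critical path: σ²_A=9.000, σ²_B=1.778, σ²_E=11.111, σ²_H=2.778.
Largest is σ²_E = 11.111.

E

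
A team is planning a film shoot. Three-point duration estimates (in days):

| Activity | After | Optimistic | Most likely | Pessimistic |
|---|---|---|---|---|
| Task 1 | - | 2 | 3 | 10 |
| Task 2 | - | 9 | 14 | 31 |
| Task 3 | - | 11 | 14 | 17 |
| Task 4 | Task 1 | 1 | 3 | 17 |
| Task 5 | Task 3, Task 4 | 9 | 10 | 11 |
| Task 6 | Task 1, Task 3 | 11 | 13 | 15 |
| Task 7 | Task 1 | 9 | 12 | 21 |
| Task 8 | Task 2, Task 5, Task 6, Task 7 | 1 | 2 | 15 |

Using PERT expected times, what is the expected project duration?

te_Task 1 = (2 + 4·3 + 10)/6 = 24/6 = 4
te_Task 2 = (9 + 4·14 + 31)/6 = 96/6 = 16
te_Task 3 = (11 + 4·14 + 17)/6 = 84/6 = 14
te_Task 4 = (1 + 4·3 + 17)/6 = 30/6 = 5
te_Task 5 = (9 + 4·10 + 11)/6 = 60/6 = 10
te_Task 6 = (11 + 4·13 + 15)/6 = 78/6 = 13
te_Task 7 = (9 + 4·12 + 21)/6 = 78/6 = 13
te_Task 8 = (1 + 4·2 + 15)/6 = 24/6 = 4

Forward pass:
ES_Task 1 = 0; EF_Task 1 = 4
ES_Task 2 = 0; EF_Task 2 = 16
ES_Task 3 = 0; EF_Task 3 = 14
ES_Task 4 = 4; EF_Task 4 = 4+5 = 9
ES_Task 5 = max(EF_Task 3=14, EF_Task 4=9) = 14; EF_Task 5 = 14+10 = 24
ES_Task 6 = max(EF_Task 1=4, EF_Task 3=14) = 14; EF_Task 6 = 14+13 = 27
ES_Task 7 = 4; EF_Task 7 = 4+13 = 17
ES_Task 8 = max(EF_Task 2=16, EF_Task 5=24, EF_Task 6=27, EF_Task 7=17) = 27; EF_Task 8 = 27+4 = 31
Expected project duration μ = 31 days. Critical path: Task 3 → Task 6 → Task 8.

31 days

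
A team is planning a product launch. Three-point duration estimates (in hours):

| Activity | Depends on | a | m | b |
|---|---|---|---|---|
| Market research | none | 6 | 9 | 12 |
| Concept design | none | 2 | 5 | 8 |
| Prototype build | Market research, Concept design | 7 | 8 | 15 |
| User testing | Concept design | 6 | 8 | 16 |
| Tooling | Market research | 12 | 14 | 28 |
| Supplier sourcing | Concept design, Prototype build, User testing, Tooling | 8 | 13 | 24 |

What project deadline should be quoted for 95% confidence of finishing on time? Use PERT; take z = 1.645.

45.4 hours

te_Market research = (6 + 4·9 + 12)/6 = 54/6 = 9; σ²_Market research = ((12−6)/6)² = 1.000
te_Concept design = (2 + 4·5 + 8)/6 = 30/6 = 5; σ²_Concept design = ((8−2)/6)² = 1.000
te_Prototype build = (7 + 4·8 + 15)/6 = 54/6 = 9; σ²_Prototype build = ((15−7)/6)² = 1.778
te_User testing = (6 + 4·8 + 16)/6 = 54/6 = 9; σ²_User testing = ((16−6)/6)² = 2.778
te_Tooling = (12 + 4·14 + 28)/6 = 96/6 = 16; σ²_Tooling = ((28−12)/6)² = 7.111
te_Supplier sourcing = (8 + 4·13 + 24)/6 = 84/6 = 14; σ²_Supplier sourcing = ((24−8)/6)² = 7.111

Forward pass:
ES_Market research = 0; EF_Market research = 9
ES_Concept design = 0; EF_Concept design = 5
ES_Prototype build = max(EF_Market research=9, EF_Concept design=5) = 9; EF_Prototype build = 9+9 = 18
ES_User testing = 5; EF_User testing = 5+9 = 14
ES_Tooling = 9; EF_Tooling = 9+16 = 25
ES_Supplier sourcing = max(EF_Concept design=5, EF_Prototype build=18, EF_User testing=14, EF_Tooling=25) = 25; EF_Supplier sourcing = 25+14 = 39
Expected project duration μ = 39 hours. Critical path: Market research → Tooling → Supplier sourcing.

Variance along critical path = 1.000 + 7.111 + 7.111 = 15.222; σ = 3.902 hours.
D = μ + z·σ = 39 + 1.645·3.902 = 45.4 hours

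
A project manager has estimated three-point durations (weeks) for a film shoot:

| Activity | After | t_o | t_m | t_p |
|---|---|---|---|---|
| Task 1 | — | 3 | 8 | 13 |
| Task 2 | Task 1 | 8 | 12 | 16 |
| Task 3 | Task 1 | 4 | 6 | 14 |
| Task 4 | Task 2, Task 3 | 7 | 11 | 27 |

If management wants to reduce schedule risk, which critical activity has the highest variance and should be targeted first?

Task 4

te_Task 1 = (3 + 4·8 + 13)/6 = 48/6 = 8; σ²_Task 1 = ((13−3)/6)² = 2.778
te_Task 2 = (8 + 4·12 + 16)/6 = 72/6 = 12; σ²_Task 2 = ((16−8)/6)² = 1.778
te_Task 3 = (4 + 4·6 + 14)/6 = 42/6 = 7; σ²_Task 3 = ((14−4)/6)² = 2.778
te_Task 4 = (7 + 4·11 + 27)/6 = 78/6 = 13; σ²_Task 4 = ((27−7)/6)² = 11.111

Forward pass:
ES_Task 1 = 0; EF_Task 1 = 8
ES_Task 2 = 8; EF_Task 2 = 8+12 = 20
ES_Task 3 = 8; EF_Task 3 = 8+7 = 15
ES_Task 4 = max(EF_Task 2=20, EF_Task 3=15) = 20; EF_Task 4 = 20+13 = 33
Expected project duration μ = 33 weeks. Critical path: Task 1 → Task 2 → Task 4.

Variances on critical path: σ²_Task 1=2.778, σ²_Task 2=1.778, σ²_Task 4=11.111.
Largest is σ²_Task 4 = 11.111.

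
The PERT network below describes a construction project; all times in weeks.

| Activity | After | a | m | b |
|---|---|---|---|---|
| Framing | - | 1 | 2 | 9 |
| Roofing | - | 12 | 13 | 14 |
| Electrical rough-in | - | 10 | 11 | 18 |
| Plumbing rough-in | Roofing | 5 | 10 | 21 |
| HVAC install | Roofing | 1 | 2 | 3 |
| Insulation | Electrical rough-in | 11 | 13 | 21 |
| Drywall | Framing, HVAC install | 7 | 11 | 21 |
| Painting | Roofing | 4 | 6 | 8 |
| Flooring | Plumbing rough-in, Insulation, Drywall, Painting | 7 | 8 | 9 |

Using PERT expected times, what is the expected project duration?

te_Framing = (1 + 4·2 + 9)/6 = 18/6 = 3
te_Roofing = (12 + 4·13 + 14)/6 = 78/6 = 13
te_Electrical rough-in = (10 + 4·11 + 18)/6 = 72/6 = 12
te_Plumbing rough-in = (5 + 4·10 + 21)/6 = 66/6 = 11
te_HVAC install = (1 + 4·2 + 3)/6 = 12/6 = 2
te_Insulation = (11 + 4·13 + 21)/6 = 84/6 = 14
te_Drywall = (7 + 4·11 + 21)/6 = 72/6 = 12
te_Painting = (4 + 4·6 + 8)/6 = 36/6 = 6
te_Flooring = (7 + 4·8 + 9)/6 = 48/6 = 8

Forward pass:
ES_Framing = 0; EF_Framing = 3
ES_Roofing = 0; EF_Roofing = 13
ES_Electrical rough-in = 0; EF_Electrical rough-in = 12
ES_Plumbing rough-in = 13; EF_Plumbing rough-in = 13+11 = 24
ES_HVAC install = 13; EF_HVAC install = 13+2 = 15
ES_Insulation = 12; EF_Insulation = 12+14 = 26
ES_Drywall = max(EF_Framing=3, EF_HVAC install=15) = 15; EF_Drywall = 15+12 = 27
ES_Painting = 13; EF_Painting = 13+6 = 19
ES_Flooring = max(EF_Plumbing rough-in=24, EF_Insulation=26, EF_Drywall=27, EF_Painting=19) = 27; EF_Flooring = 27+8 = 35
Expected project duration μ = 35 weeks. Critical path: Roofing → HVAC install → Drywall → Flooring.

35 weeks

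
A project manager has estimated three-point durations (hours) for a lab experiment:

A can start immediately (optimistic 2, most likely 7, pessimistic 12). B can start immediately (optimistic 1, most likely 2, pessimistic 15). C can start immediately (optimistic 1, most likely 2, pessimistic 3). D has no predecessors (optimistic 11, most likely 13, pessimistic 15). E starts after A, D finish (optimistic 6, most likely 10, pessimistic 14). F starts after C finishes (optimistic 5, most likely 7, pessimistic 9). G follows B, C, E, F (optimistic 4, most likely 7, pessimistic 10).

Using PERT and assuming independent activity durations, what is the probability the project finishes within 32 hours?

0.867

te_A = (2 + 4·7 + 12)/6 = 42/6 = 7; σ²_A = ((12−2)/6)² = 2.778
te_B = (1 + 4·2 + 15)/6 = 24/6 = 4; σ²_B = ((15−1)/6)² = 5.444
te_C = (1 + 4·2 + 3)/6 = 12/6 = 2; σ²_C = ((3−1)/6)² = 0.111
te_D = (11 + 4·13 + 15)/6 = 78/6 = 13; σ²_D = ((15−11)/6)² = 0.444
te_E = (6 + 4·10 + 14)/6 = 60/6 = 10; σ²_E = ((14−6)/6)² = 1.778
te_F = (5 + 4·7 + 9)/6 = 42/6 = 7; σ²_F = ((9−5)/6)² = 0.444
te_G = (4 + 4·7 + 10)/6 = 42/6 = 7; σ²_G = ((10−4)/6)² = 1.000

Forward pass:
ES_A = 0; EF_A = 7
ES_B = 0; EF_B = 4
ES_C = 0; EF_C = 2
ES_D = 0; EF_D = 13
ES_E = max(EF_A=7, EF_D=13) = 13; EF_E = 13+10 = 23
ES_F = 2; EF_F = 2+7 = 9
ES_G = max(EF_B=4, EF_C=2, EF_E=23, EF_F=9) = 23; EF_G = 23+7 = 30
Expected project duration μ = 30 hours. Critical path: D → E → G.

Variance along critical path = 0.444 + 1.778 + 1.000 = 3.222; σ = √3.222 = 1.795 hours.
Z = (32 − 30) / 1.795 = 1.114
P(T ≤ 32) = Φ(1.114) ≈ 0.867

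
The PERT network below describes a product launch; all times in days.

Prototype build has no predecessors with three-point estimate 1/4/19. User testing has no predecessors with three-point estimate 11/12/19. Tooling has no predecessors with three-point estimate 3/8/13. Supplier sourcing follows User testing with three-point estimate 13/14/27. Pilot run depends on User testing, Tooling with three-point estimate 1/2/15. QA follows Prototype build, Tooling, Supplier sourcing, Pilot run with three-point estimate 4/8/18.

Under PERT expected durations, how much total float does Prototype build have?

te_Prototype build = (1 + 4·4 + 19)/6 = 36/6 = 6
te_User testing = (11 + 4·12 + 19)/6 = 78/6 = 13
te_Tooling = (3 + 4·8 + 13)/6 = 48/6 = 8
te_Supplier sourcing = (13 + 4·14 + 27)/6 = 96/6 = 16
te_Pilot run = (1 + 4·2 + 15)/6 = 24/6 = 4
te_QA = (4 + 4·8 + 18)/6 = 54/6 = 9

Forward pass:
ES_Prototype build = 0; EF_Prototype build = 6
ES_User testing = 0; EF_User testing = 13
ES_Tooling = 0; EF_Tooling = 8
ES_Supplier sourcing = 13; EF_Supplier sourcing = 13+16 = 29
ES_Pilot run = max(EF_User testing=13, EF_Tooling=8) = 13; EF_Pilot run = 13+4 = 17
ES_QA = max(EF_Prototype build=6, EF_Tooling=8, EF_Supplier sourcing=29, EF_Pilot run=17) = 29; EF_QA = 29+9 = 38
Expected project duration μ = 38 days. Critical path: User testing → Supplier sourcing → QA.

Backward pass:
LF_QA = 38; LS_QA = 38−9 = 29
LF_Pilot run = LS_QA = 29; LS_Pilot run = 29−4 = 25
LF_Supplier sourcing = LS_QA = 29; LS_Supplier sourcing = 29−16 = 13
LF_Tooling = min(LS_Pilot run=25, LS_QA=29) = 25; LS_Tooling = 25−8 = 17
LF_User testing = min(LS_Supplier sourcing=13, LS_Pilot run=25) = 13; LS_User testing = 13−13 = 0
LF_Prototype build = LS_QA = 29; LS_Prototype build = 29−6 = 23
Slack_Prototype build = LS_Prototype build − ES_Prototype build = 23 − 0 = 23

23 days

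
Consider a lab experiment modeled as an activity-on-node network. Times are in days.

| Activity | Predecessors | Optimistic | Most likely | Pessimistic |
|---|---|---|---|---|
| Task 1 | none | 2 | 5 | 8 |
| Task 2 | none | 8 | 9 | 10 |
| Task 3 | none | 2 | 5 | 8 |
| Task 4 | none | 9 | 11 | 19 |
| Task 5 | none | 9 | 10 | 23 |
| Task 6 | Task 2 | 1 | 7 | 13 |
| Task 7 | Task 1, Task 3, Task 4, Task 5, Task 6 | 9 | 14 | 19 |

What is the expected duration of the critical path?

te_Task 1 = (2 + 4·5 + 8)/6 = 30/6 = 5
te_Task 2 = (8 + 4·9 + 10)/6 = 54/6 = 9
te_Task 3 = (2 + 4·5 + 8)/6 = 30/6 = 5
te_Task 4 = (9 + 4·11 + 19)/6 = 72/6 = 12
te_Task 5 = (9 + 4·10 + 23)/6 = 72/6 = 12
te_Task 6 = (1 + 4·7 + 13)/6 = 42/6 = 7
te_Task 7 = (9 + 4·14 + 19)/6 = 84/6 = 14

Forward pass:
ES_Task 1 = 0; EF_Task 1 = 5
ES_Task 2 = 0; EF_Task 2 = 9
ES_Task 3 = 0; EF_Task 3 = 5
ES_Task 4 = 0; EF_Task 4 = 12
ES_Task 5 = 0; EF_Task 5 = 12
ES_Task 6 = 9; EF_Task 6 = 9+7 = 16
ES_Task 7 = max(EF_Task 1=5, EF_Task 3=5, EF_Task 4=12, EF_Task 5=12, EF_Task 6=16) = 16; EF_Task 7 = 16+14 = 30
Expected project duration μ = 30 days. Critical path: Task 2 → Task 6 → Task 7.

30 days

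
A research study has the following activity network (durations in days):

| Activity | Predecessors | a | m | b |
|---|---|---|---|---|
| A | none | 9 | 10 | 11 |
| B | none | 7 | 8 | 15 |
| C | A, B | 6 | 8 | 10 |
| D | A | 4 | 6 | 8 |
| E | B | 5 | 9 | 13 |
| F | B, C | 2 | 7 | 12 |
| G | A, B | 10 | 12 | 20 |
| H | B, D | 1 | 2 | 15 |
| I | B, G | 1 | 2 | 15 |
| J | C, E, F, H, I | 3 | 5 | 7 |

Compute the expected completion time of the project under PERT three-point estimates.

te_A = (9 + 4·10 + 11)/6 = 60/6 = 10
te_B = (7 + 4·8 + 15)/6 = 54/6 = 9
te_C = (6 + 4·8 + 10)/6 = 48/6 = 8
te_D = (4 + 4·6 + 8)/6 = 36/6 = 6
te_E = (5 + 4·9 + 13)/6 = 54/6 = 9
te_F = (2 + 4·7 + 12)/6 = 42/6 = 7
te_G = (10 + 4·12 + 20)/6 = 78/6 = 13
te_H = (1 + 4·2 + 15)/6 = 24/6 = 4
te_I = (1 + 4·2 + 15)/6 = 24/6 = 4
te_J = (3 + 4·5 + 7)/6 = 30/6 = 5

Forward pass:
ES_A = 0; EF_A = 10
ES_B = 0; EF_B = 9
ES_C = max(EF_A=10, EF_B=9) = 10; EF_C = 10+8 = 18
ES_D = 10; EF_D = 10+6 = 16
ES_E = 9; EF_E = 9+9 = 18
ES_F = max(EF_B=9, EF_C=18) = 18; EF_F = 18+7 = 25
ES_G = max(EF_A=10, EF_B=9) = 10; EF_G = 10+13 = 23
ES_H = max(EF_B=9, EF_D=16) = 16; EF_H = 16+4 = 20
ES_I = max(EF_B=9, EF_G=23) = 23; EF_I = 23+4 = 27
ES_J = max(EF_C=18, EF_E=18, EF_F=25, EF_H=20, EF_I=27) = 27; EF_J = 27+5 = 32
Expected project duration μ = 32 days. Critical path: A → G → I → J.

32 days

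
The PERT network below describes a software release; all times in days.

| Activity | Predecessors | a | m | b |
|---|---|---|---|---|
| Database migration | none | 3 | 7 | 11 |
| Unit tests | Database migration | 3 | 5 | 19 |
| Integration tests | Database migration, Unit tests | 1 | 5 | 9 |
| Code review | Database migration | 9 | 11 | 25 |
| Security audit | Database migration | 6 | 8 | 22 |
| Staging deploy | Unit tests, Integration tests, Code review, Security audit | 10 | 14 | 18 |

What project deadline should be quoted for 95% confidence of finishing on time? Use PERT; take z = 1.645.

te_Database migration = (3 + 4·7 + 11)/6 = 42/6 = 7; σ²_Database migration = ((11−3)/6)² = 1.778
te_Unit tests = (3 + 4·5 + 19)/6 = 42/6 = 7; σ²_Unit tests = ((19−3)/6)² = 7.111
te_Integration tests = (1 + 4·5 + 9)/6 = 30/6 = 5; σ²_Integration tests = ((9−1)/6)² = 1.778
te_Code review = (9 + 4·11 + 25)/6 = 78/6 = 13; σ²_Code review = ((25−9)/6)² = 7.111
te_Security audit = (6 + 4·8 + 22)/6 = 60/6 = 10; σ²_Security audit = ((22−6)/6)² = 7.111
te_Staging deploy = (10 + 4·14 + 18)/6 = 84/6 = 14; σ²_Staging deploy = ((18−10)/6)² = 1.778

Forward pass:
ES_Database migration = 0; EF_Database migration = 7
ES_Unit tests = 7; EF_Unit tests = 7+7 = 14
ES_Integration tests = max(EF_Database migration=7, EF_Unit tests=14) = 14; EF_Integration tests = 14+5 = 19
ES_Code review = 7; EF_Code review = 7+13 = 20
ES_Security audit = 7; EF_Security audit = 7+10 = 17
ES_Staging deploy = max(EF_Unit tests=14, EF_Integration tests=19, EF_Code review=20, EF_Security audit=17) = 20; EF_Staging deploy = 20+14 = 34
Expected project duration μ = 34 days. Critical path: Database migration → Code review → Staging deploy.

Variance along critical path = 1.778 + 7.111 + 1.778 = 10.667; σ = 3.266 days.
D = μ + z·σ = 34 + 1.645·3.266 = 39.4 days

39.4 days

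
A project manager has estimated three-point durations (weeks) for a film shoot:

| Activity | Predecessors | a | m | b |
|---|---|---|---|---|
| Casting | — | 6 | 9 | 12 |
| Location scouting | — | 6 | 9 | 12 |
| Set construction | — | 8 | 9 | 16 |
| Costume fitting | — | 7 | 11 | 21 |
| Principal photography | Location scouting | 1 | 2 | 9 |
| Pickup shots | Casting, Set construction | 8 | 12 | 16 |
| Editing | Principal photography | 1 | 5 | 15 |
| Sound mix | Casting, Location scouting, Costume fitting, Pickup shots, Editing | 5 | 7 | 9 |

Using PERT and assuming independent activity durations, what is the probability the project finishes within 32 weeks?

0.933

te_Casting = (6 + 4·9 + 12)/6 = 54/6 = 9; σ²_Casting = ((12−6)/6)² = 1.000
te_Location scouting = (6 + 4·9 + 12)/6 = 54/6 = 9; σ²_Location scouting = ((12−6)/6)² = 1.000
te_Set construction = (8 + 4·9 + 16)/6 = 60/6 = 10; σ²_Set construction = ((16−8)/6)² = 1.778
te_Costume fitting = (7 + 4·11 + 21)/6 = 72/6 = 12; σ²_Costume fitting = ((21−7)/6)² = 5.444
te_Principal photography = (1 + 4·2 + 9)/6 = 18/6 = 3; σ²_Principal photography = ((9−1)/6)² = 1.778
te_Pickup shots = (8 + 4·12 + 16)/6 = 72/6 = 12; σ²_Pickup shots = ((16−8)/6)² = 1.778
te_Editing = (1 + 4·5 + 15)/6 = 36/6 = 6; σ²_Editing = ((15−1)/6)² = 5.444
te_Sound mix = (5 + 4·7 + 9)/6 = 42/6 = 7; σ²_Sound mix = ((9−5)/6)² = 0.444

Forward pass:
ES_Casting = 0; EF_Casting = 9
ES_Location scouting = 0; EF_Location scouting = 9
ES_Set construction = 0; EF_Set construction = 10
ES_Costume fitting = 0; EF_Costume fitting = 12
ES_Principal photography = 9; EF_Principal photography = 9+3 = 12
ES_Pickup shots = max(EF_Casting=9, EF_Set construction=10) = 10; EF_Pickup shots = 10+12 = 22
ES_Editing = 12; EF_Editing = 12+6 = 18
ES_Sound mix = max(EF_Casting=9, EF_Location scouting=9, EF_Costume fitting=12, EF_Pickup shots=22, EF_Editing=18) = 22; EF_Sound mix = 22+7 = 29
Expected project duration μ = 29 weeks. Critical path: Set construction → Pickup shots → Sound mix.

Variance along critical path = 1.778 + 1.778 + 0.444 = 4.000; σ = √4.000 = 2.000 weeks.
Z = (32 − 29) / 2.000 = 1.500
P(T ≤ 32) = Φ(1.500) ≈ 0.933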